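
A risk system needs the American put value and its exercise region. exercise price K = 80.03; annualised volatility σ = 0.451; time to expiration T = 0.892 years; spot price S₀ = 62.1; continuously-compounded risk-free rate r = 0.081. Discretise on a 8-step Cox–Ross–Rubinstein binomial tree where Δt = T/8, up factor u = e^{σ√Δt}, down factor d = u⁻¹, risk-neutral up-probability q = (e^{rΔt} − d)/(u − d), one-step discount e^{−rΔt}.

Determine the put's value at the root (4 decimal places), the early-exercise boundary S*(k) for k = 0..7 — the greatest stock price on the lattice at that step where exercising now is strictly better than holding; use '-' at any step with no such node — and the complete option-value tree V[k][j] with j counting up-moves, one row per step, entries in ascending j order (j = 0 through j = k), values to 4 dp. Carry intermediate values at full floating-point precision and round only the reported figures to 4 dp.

Δt=0.11150  u=1.16253  d=0.86019  q=0.49243  discount=0.99101
step 8 (expiry): payoffs max(K−S,0) = 61.4148 54.8722 46.0300 34.0800 17.9300 0.0000 0.0000 0.0000 0.0000
step 7: (k=7,j=0): S=21.6406, (K−S)⁺=58.3894, hold=57.6698 ⇒ V=58.3894 exercise | (k=7,j=1): S=29.2467, (K−S)⁺=50.7833, hold=50.0638 ⇒ V=50.7833 exercise | (k=7,j=2): S=39.5260, (K−S)⁺=40.5040, hold=39.7845 ⇒ V=40.5040 exercise | (k=7,j=3): S=53.4181, (K−S)⁺=26.6119, hold=25.8924 ⇒ V=26.6119 exercise | (k=7,j=4): S=72.1929, (K−S)⁺=7.8371, hold=9.0189 ⇒ V=9.0189 continue | (k=7,j=5): S=97.5665, (K−S)⁺=0.0000, hold=0.0000 ⇒ V=0.0000 continue | (k=7,j=6): S=131.8582, (K−S)⁺=0.0000, hold=0.0000 ⇒ V=0.0000 continue | (k=7,j=7): S=178.2023, (K−S)⁺=0.0000, hold=0.0000 ⇒ V=0.0000 continue  boundary S*=53.4181
step 6: (k=6,j=0): S=25.1578, (K−S)⁺=54.8722, hold=54.1526 ⇒ V=54.8722 exercise | (k=6,j=1): S=34.0000, (K−S)⁺=46.0300, hold=45.3104 ⇒ V=46.0300 exercise | (k=6,j=2): S=45.9500, (K−S)⁺=34.0800, hold=33.3605 ⇒ V=34.0800 exercise | (k=6,j=3): S=62.1000, (K−S)⁺=17.9300, hold=17.7872 ⇒ V=17.9300 exercise | (k=6,j=4): S=83.9262, (K−S)⁺=0.0000, hold=4.5366 ⇒ V=4.5366 continue | (k=6,j=5): S=113.4237, (K−S)⁺=0.0000, hold=0.0000 ⇒ V=0.0000 continue | (k=6,j=6): S=153.2887, (K−S)⁺=0.0000, hold=0.0000 ⇒ V=0.0000 continue  boundary S*=62.1000
step 5: (k=5,j=0): S=29.2467, (K−S)⁺=50.7833, hold=50.0638 ⇒ V=50.7833 exercise | (k=5,j=1): S=39.5260, (K−S)⁺=40.5040, hold=39.7845 ⇒ V=40.5040 exercise | (k=5,j=2): S=53.4181, (K−S)⁺=26.6119, hold=25.8924 ⇒ V=26.6119 exercise | (k=5,j=3): S=72.1929, (K−S)⁺=7.8371, hold=11.2328 ⇒ V=11.2328 continue | (k=5,j=4): S=97.5665, (K−S)⁺=0.0000, hold=2.2819 ⇒ V=2.2819 continue | (k=5,j=5): S=131.8582, (K−S)⁺=0.0000, hold=0.0000 ⇒ V=0.0000 continue  boundary S*=53.4181
step 4: (k=4,j=0): S=34.0000, (K−S)⁺=46.0300, hold=45.3104 ⇒ V=46.0300 exercise | (k=4,j=1): S=45.9500, (K−S)⁺=34.0800, hold=33.3605 ⇒ V=34.0800 exercise | (k=4,j=2): S=62.1000, (K−S)⁺=17.9300, hold=18.8676 ⇒ V=18.8676 continue | (k=4,j=3): S=83.9262, (K−S)⁺=0.0000, hold=6.7637 ⇒ V=6.7637 continue | (k=4,j=4): S=113.4237, (K−S)⁺=0.0000, hold=1.1478 ⇒ V=1.1478 continue  boundary S*=45.9500
step 3: (k=3,j=0): S=39.5260, (K−S)⁺=40.5040, hold=39.7845 ⇒ V=40.5040 exercise | (k=3,j=1): S=53.4181, (K−S)⁺=26.6119, hold=26.3499 ⇒ V=26.6119 exercise | (k=3,j=2): S=72.1929, (K−S)⁺=7.8371, hold=12.7912 ⇒ V=12.7912 continue | (k=3,j=3): S=97.5665, (K−S)⁺=0.0000, hold=3.9623 ⇒ V=3.9623 continue  boundary S*=53.4181
step 2: (k=2,j=0): S=45.9500, (K−S)⁺=34.0800, hold=33.3605 ⇒ V=34.0800 exercise | (k=2,j=1): S=62.1000, (K−S)⁺=17.9300, hold=19.6281 ⇒ V=19.6281 continue | (k=2,j=2): S=83.9262, (K−S)⁺=0.0000, hold=8.3677 ⇒ V=8.3677 continue  boundary S*=45.9500
step 1: (k=1,j=0): S=53.4181, (K−S)⁺=26.6119, hold=26.7210 ⇒ V=26.7210 continue | (k=1,j=1): S=72.1929, (K−S)⁺=7.8371, hold=13.9565 ⇒ V=13.9565 continue  boundary S*=-
step 0: (k=0,j=0): S=62.1000, (K−S)⁺=17.9300, hold=20.2517 ⇒ V=20.2517 continue  boundary S*=-

price = 20.2517
boundary = - - 45.9500 53.4181 45.9500 53.4181 62.1000 53.4181
tree:
20.2517
26.7210 13.9565
34.0800 19.6281 8.3677
40.5040 26.6119 12.7912 3.9623
46.0300 34.0800 18.8676 6.7637 1.1478
50.7833 40.5040 26.6119 11.2328 2.2819 0.0000
54.8722 46.0300 34.0800 17.9300 4.5366 0.0000 0.0000
58.3894 50.7833 40.5040 26.6119 9.0189 0.0000 0.0000 0.0000
61.4148 54.8722 46.0300 34.0800 17.9300 0.0000 0.0000 0.0000 0.0000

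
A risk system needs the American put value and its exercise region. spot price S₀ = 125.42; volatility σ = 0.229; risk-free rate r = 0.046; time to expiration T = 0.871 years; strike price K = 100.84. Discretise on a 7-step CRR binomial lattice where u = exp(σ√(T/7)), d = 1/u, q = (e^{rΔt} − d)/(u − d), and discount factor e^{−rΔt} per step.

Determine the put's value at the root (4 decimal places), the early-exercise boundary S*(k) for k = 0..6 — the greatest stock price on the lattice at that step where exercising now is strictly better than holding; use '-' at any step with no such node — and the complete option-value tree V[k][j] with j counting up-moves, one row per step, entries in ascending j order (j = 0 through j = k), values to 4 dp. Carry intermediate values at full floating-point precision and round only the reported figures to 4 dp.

price = 1.3605
boundary = - - - - - 83.7449 90.7905
tree:
1.3605
2.3746 0.4218
4.0675 0.8087 0.0627
6.8032 1.5397 0.1301 0.0000
11.0251 2.9079 0.2699 0.0000 0.0000
17.0951 5.4385 0.5600 0.0000 0.0000 0.0000
23.5938 10.0495 1.1621 0.0000 0.0000 0.0000 0.0000
29.5883 17.0951 2.4113 0.0000 0.0000 0.0000 0.0000 0.0000

Δt=0.12443, u=1.08413, d=0.92240, q=0.51531, disc=e^(-rΔt)=0.99429
k=7 terminal: V=max(K-S,0) → 29.5883 17.0951 2.4113 0.0000 0.0000 0.0000 0.0000 0.0000
k=6: j=0 S=77.2462 intr=23.5938 cont=23.0183 V=23.5938[EX]; j=1 S=90.7905 intr=10.0495 cont=9.4740 V=10.0495[EX]; j=2 S=106.7096 intr=0.0000 cont=1.1621 V=1.1621[hold]; j=3 S=125.4200 intr=0.0000 cont=0.0000 V=0.0000[hold]; j=4 S=147.4111 intr=0.0000 cont=0.0000 V=0.0000[hold]; j=5 S=173.2580 intr=0.0000 cont=0.0000 V=0.0000[hold]; j=6 S=203.6370 intr=0.0000 cont=0.0000 V=0.0000[hold]  S*(6)=90.7905
k=5: j=0 S=83.7449 intr=17.0951 cont=16.5195 V=17.0951[EX]; j=1 S=98.4287 intr=2.4113 cont=5.4385 V=5.4385[hold]; j=2 S=115.6872 intr=0.0000 cont=0.5600 V=0.5600[hold]; j=3 S=135.9717 intr=0.0000 cont=0.0000 V=0.0000[hold]; j=4 S=159.8129 intr=0.0000 cont=0.0000 V=0.0000[hold]; j=5 S=187.8343 intr=0.0000 cont=0.0000 V=0.0000[hold]  S*(5)=83.7449
k=4: j=0 S=90.7905 intr=10.0495 cont=11.0251 V=11.0251[hold]; j=1 S=106.7096 intr=0.0000 cont=2.9079 V=2.9079[hold]; j=2 S=125.4200 intr=0.0000 cont=0.2699 V=0.2699[hold]; j=3 S=147.4111 intr=0.0000 cont=0.0000 V=0.0000[hold]; j=4 S=173.2580 intr=0.0000 cont=0.0000 V=0.0000[hold]  S*(4)=-
k=3: j=0 S=98.4287 intr=2.4113 cont=6.8032 V=6.8032[hold]; j=1 S=115.6872 intr=0.0000 cont=1.5397 V=1.5397[hold]; j=2 S=135.9717 intr=0.0000 cont=0.1301 V=0.1301[hold]; j=3 S=159.8129 intr=0.0000 cont=0.0000 V=0.0000[hold]  S*(3)=-
k=2: j=0 S=106.7096 intr=0.0000 cont=4.0675 V=4.0675[hold]; j=1 S=125.4200 intr=0.0000 cont=0.8087 V=0.8087[hold]; j=2 S=147.4111 intr=0.0000 cont=0.0627 V=0.0627[hold]  S*(2)=-
k=1: j=0 S=115.6872 intr=0.0000 cont=2.3746 V=2.3746[hold]; j=1 S=135.9717 intr=0.0000 cont=0.4218 V=0.4218[hold]  S*(1)=-
k=0: j=0 S=125.4200 intr=0.0000 cont=1.3605 V=1.3605[hold]  S*(0)=-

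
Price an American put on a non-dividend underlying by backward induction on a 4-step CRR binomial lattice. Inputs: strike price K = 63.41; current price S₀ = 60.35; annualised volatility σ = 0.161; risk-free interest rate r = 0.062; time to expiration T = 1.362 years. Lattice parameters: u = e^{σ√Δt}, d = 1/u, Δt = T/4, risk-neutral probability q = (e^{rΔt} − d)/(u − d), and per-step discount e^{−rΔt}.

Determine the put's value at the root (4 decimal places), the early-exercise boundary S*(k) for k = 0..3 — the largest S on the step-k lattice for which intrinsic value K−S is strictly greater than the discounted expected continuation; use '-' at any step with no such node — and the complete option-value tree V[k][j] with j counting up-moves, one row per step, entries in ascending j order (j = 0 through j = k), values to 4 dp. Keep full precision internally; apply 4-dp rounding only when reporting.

price = 4.5195
boundary = - 54.9385 50.0122 54.9385
tree:
4.5195
8.4715 1.9357
13.3978 4.1112 0.4933
17.8824 8.4715 1.2287 0.0000
21.9648 13.3978 3.0600 0.0000 0.0000

Δt=0.34050  u=1.09850  d=0.91033  q=0.58991  discount=0.97911
step 4 (expiry): payoffs max(K−S,0) = 21.9648 13.3978 3.0600 0.0000 0.0000
step 3: (k=3,j=0): S=45.5276, (K−S)⁺=17.8824, hold=16.5578 ⇒ V=17.8824 exercise | (k=3,j=1): S=54.9385, (K−S)⁺=8.4715, hold=7.1469 ⇒ V=8.4715 exercise | (k=3,j=2): S=66.2946, (K−S)⁺=0.0000, hold=1.2287 ⇒ V=1.2287 continue | (k=3,j=3): S=79.9981, (K−S)⁺=0.0000, hold=0.0000 ⇒ V=0.0000 continue  boundary S*=54.9385
step 2: (k=2,j=0): S=50.0122, (K−S)⁺=13.3978, hold=12.0732 ⇒ V=13.3978 exercise | (k=2,j=1): S=60.3500, (K−S)⁺=3.0600, hold=4.1112 ⇒ V=4.1112 continue | (k=2,j=2): S=72.8247, (K−S)⁺=0.0000, hold=0.4933 ⇒ V=0.4933 continue  boundary S*=50.0122
step 1: (k=1,j=0): S=54.9385, (K−S)⁺=8.4715, hold=7.7541 ⇒ V=8.4715 exercise | (k=1,j=1): S=66.2946, (K−S)⁺=0.0000, hold=1.9357 ⇒ V=1.9357 continue  boundary S*=54.9385
step 0: (k=0,j=0): S=60.3500, (K−S)⁺=3.0600, hold=4.5195 ⇒ V=4.5195 continue  boundary S*=-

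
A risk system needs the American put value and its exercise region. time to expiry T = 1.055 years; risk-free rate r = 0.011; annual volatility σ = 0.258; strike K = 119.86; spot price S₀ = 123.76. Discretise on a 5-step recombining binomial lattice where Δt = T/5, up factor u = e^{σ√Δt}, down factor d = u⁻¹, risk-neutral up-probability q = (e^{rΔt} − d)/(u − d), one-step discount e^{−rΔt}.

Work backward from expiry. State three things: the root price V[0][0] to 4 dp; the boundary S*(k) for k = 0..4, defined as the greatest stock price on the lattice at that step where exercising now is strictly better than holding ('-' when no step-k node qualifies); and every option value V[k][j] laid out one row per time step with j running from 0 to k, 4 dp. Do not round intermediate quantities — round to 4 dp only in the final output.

Δt=0.21100, u=1.12582, d=0.88824, q=0.48019, disc=e^(-rΔt)=0.99768
k=5 terminal: V=max(K-S,0) → 51.4317 33.1292 9.9312 0.0000 0.0000 0.0000
k=4: j=0 S=77.0379 intr=42.8221 cont=42.5442 V=42.8221[EX]; j=1 S=97.6433 intr=22.2167 cont=21.9388 V=22.2167[EX]; j=2 S=123.7600 intr=0.0000 cont=5.1504 V=5.1504[hold]; j=3 S=156.8622 intr=0.0000 cont=0.0000 V=0.0000[hold]; j=4 S=198.8182 intr=0.0000 cont=0.0000 V=0.0000[hold]  S*(4)=97.6433
k=3: j=0 S=86.7308 intr=33.1292 cont=32.8513 V=33.1292[EX]; j=1 S=109.9288 intr=9.9312 cont=13.9892 V=13.9892[hold]; j=2 S=139.3315 intr=0.0000 cont=2.6710 V=2.6710[hold]; j=3 S=176.5985 intr=0.0000 cont=0.0000 V=0.0000[hold]  S*(3)=86.7308
k=2: j=0 S=97.6433 intr=22.2167 cont=23.8829 V=23.8829[hold]; j=1 S=123.7600 intr=0.0000 cont=8.5345 V=8.5345[hold]; j=2 S=156.8622 intr=0.0000 cont=1.3852 V=1.3852[hold]  S*(2)=-
k=1: j=0 S=109.9288 intr=9.9312 cont=16.4745 V=16.4745[hold]; j=1 S=139.3315 intr=0.0000 cont=5.0897 V=5.0897[hold]  S*(1)=-
k=0: j=0 S=123.7600 intr=0.0000 cont=10.9821 V=10.9821[hold]  S*(0)=-

price = 10.9821
boundary = - - - 86.7308 97.6433
tree:
10.9821
16.4745 5.0897
23.8829 8.5345 1.3852
33.1292 13.9892 2.6710 0.0000
42.8221 22.2167 5.1504 0.0000 0.0000
51.4317 33.1292 9.9312 0.0000 0.0000 0.0000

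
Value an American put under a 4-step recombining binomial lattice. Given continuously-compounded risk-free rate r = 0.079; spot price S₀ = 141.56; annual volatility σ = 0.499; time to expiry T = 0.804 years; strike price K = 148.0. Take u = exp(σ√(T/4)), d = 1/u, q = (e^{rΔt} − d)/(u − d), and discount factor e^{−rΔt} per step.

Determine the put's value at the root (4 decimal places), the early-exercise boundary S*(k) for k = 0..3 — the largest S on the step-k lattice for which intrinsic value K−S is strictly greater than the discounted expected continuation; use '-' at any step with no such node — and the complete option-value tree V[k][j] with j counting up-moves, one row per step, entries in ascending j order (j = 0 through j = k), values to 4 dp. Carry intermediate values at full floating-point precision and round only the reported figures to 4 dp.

price = 24.8265
boundary = - - 90.4946 113.1831
tree:
24.8265
38.5979 10.7225
57.5054 19.3843 1.6884
75.6458 34.8169 3.2974 0.0000
90.1498 57.5054 6.4400 0.0000 0.0000

Δt=0.20100, u=1.25072, d=0.79954, q=0.47978, disc=e^(-rΔt)=0.98425
k=4 terminal: V=max(K-S,0) → 90.1498 57.5054 6.4400 0.0000 0.0000
k=3: j=0 S=72.3542 intr=75.6458 cont=73.3143 V=75.6458[EX]; j=1 S=113.1831 intr=34.8169 cont=32.4854 V=34.8169[EX]; j=2 S=177.0515 intr=0.0000 cont=3.2974 V=3.2974[hold]; j=3 S=276.9603 intr=0.0000 cont=0.0000 V=0.0000[hold]  S*(3)=113.1831
k=2: j=0 S=90.4946 intr=57.5054 cont=55.1739 V=57.5054[EX]; j=1 S=141.5600 intr=6.4400 cont=19.3843 V=19.3843[hold]; j=2 S=221.4412 intr=0.0000 cont=1.6884 V=1.6884[hold]  S*(2)=90.4946
k=1: j=0 S=113.1831 intr=34.8169 cont=38.5979 V=38.5979[hold]; j=1 S=177.0515 intr=0.0000 cont=10.7225 V=10.7225[hold]  S*(1)=-
k=0: j=0 S=141.5600 intr=6.4400 cont=24.8265 V=24.8265[hold]  S*(0)=-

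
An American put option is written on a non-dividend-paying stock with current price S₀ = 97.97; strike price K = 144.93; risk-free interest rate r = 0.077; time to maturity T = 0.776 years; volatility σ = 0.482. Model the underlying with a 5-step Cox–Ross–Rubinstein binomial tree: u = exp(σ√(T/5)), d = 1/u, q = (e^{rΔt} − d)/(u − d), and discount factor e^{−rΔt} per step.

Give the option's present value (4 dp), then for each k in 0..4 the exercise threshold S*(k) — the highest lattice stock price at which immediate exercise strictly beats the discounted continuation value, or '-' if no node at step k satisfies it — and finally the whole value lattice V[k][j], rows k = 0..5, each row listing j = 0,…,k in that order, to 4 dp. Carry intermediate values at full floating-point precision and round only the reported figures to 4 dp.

price = 48.3609
boundary = - 81.0264 67.0132 81.0264 97.9700
tree:
48.3609
63.9036 33.0007
77.9168 47.1133 18.7828
89.5065 63.9036 30.3927 6.8785
99.0918 77.9168 46.9600 13.4944 0.0000
107.0194 89.5065 63.9036 26.4733 0.0000 0.0000

params: Δt=0.15520 u=1.20911 d=0.82705 q=0.48414 e^(-rΔt)=0.98812
t_5 payoffs: 107.0194 89.5065 63.9036 26.4733 0.0000 0.0000
t_4: node(4,0) S=45.8382 payoff=99.0918 vs cont=97.3702 → 99.0918 [stop]  node(4,1) S=67.0132 payoff=77.9168 vs cont=76.1952 → 77.9168 [stop]  node(4,2) S=97.9700 payoff=46.9600 vs cont=45.2383 → 46.9600 [stop]  node(4,3) S=143.2274 payoff=1.7026 vs cont=13.4944 → 13.4944 [wait]  node(4,4) S=209.3914 payoff=0.0000 vs cont=0.0000 → 0.0000 [wait]  ⇒ S*(4)=97.9700
t_3: node(3,0) S=55.4235 payoff=89.5065 vs cont=87.7849 → 89.5065 [stop]  node(3,1) S=81.0264 payoff=63.9036 vs cont=62.1819 → 63.9036 [stop]  node(3,2) S=118.4567 payoff=26.4733 vs cont=30.3927 → 30.3927 [wait]  node(3,3) S=173.1779 payoff=0.0000 vs cont=6.8785 → 6.8785 [wait]  ⇒ S*(3)=81.0264
t_2: node(2,0) S=67.0132 payoff=77.9168 vs cont=76.1952 → 77.9168 [stop]  node(2,1) S=97.9700 payoff=46.9600 vs cont=47.1133 → 47.1133 [wait]  node(2,2) S=143.2274 payoff=1.7026 vs cont=18.7828 → 18.7828 [wait]  ⇒ S*(2)=67.0132
t_1: node(1,0) S=81.0264 payoff=63.9036 vs cont=62.2552 → 63.9036 [stop]  node(1,1) S=118.4567 payoff=26.4733 vs cont=33.0007 → 33.0007 [wait]  ⇒ S*(1)=81.0264
t_0: node(0,0) S=97.9700 payoff=46.9600 vs cont=48.3609 → 48.3609 [wait]  ⇒ S*(0)=-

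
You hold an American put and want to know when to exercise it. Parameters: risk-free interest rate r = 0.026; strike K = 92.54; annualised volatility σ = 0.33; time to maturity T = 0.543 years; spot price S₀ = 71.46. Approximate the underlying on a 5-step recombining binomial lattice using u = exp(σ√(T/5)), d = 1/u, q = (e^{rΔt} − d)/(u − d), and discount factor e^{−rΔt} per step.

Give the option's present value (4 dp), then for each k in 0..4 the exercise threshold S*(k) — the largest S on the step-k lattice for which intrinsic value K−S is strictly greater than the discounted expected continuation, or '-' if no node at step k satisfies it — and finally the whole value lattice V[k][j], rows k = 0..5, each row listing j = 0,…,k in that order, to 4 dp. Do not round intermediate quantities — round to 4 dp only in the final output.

Δt=0.10860  u=1.11488  d=0.89695  q=0.48581  discount=0.99718
step 5 (expiry): payoffs max(K−S,0) = 51.0527 40.9727 28.4436 12.8704 0.0000 0.0000
step 4: (k=4,j=0): S=46.2536, (K−S)⁺=46.2864, hold=46.0255 ⇒ V=46.2864 exercise | (k=4,j=1): S=57.4916, (K−S)⁺=35.0484, hold=34.7875 ⇒ V=35.0484 exercise | (k=4,j=2): S=71.4600, (K−S)⁺=21.0800, hold=20.8191 ⇒ V=21.0800 exercise | (k=4,j=3): S=88.8223, (K−S)⁺=3.7177, hold=6.5991 ⇒ V=6.5991 continue | (k=4,j=4): S=110.4030, (K−S)⁺=0.0000, hold=0.0000 ⇒ V=0.0000 continue  boundary S*=71.4600
step 3: (k=3,j=0): S=51.5673, (K−S)⁺=40.9727, hold=40.7118 ⇒ V=40.9727 exercise | (k=3,j=1): S=64.0964, (K−S)⁺=28.4436, hold=28.1827 ⇒ V=28.4436 exercise | (k=3,j=2): S=79.6696, (K−S)⁺=12.8704, hold=14.0054 ⇒ V=14.0054 continue | (k=3,j=3): S=99.0265, (K−S)⁺=0.0000, hold=3.3836 ⇒ V=3.3836 continue  boundary S*=64.0964
step 2: (k=2,j=0): S=57.4916, (K−S)⁺=35.0484, hold=34.7875 ⇒ V=35.0484 exercise | (k=2,j=1): S=71.4600, (K−S)⁺=21.0800, hold=21.3689 ⇒ V=21.3689 continue | (k=2,j=2): S=88.8223, (K−S)⁺=3.7177, hold=8.8202 ⇒ V=8.8202 continue  boundary S*=57.4916
step 1: (k=1,j=0): S=64.0964, (K−S)⁺=28.4436, hold=28.3226 ⇒ V=28.4436 exercise | (k=1,j=1): S=79.6696, (K−S)⁺=12.8704, hold=15.2295 ⇒ V=15.2295 continue  boundary S*=64.0964
step 0: (k=0,j=0): S=71.4600, (K−S)⁺=21.0800, hold=21.9619 ⇒ V=21.9619 continue  boundary S*=-

price = 21.9619
boundary = - 64.0964 57.4916 64.0964 71.4600
tree:
21.9619
28.4436 15.2295
35.0484 21.3689 8.8202
40.9727 28.4436 14.0054 3.3836
46.2864 35.0484 21.0800 6.5991 0.0000
51.0527 40.9727 28.4436 12.8704 0.0000 0.0000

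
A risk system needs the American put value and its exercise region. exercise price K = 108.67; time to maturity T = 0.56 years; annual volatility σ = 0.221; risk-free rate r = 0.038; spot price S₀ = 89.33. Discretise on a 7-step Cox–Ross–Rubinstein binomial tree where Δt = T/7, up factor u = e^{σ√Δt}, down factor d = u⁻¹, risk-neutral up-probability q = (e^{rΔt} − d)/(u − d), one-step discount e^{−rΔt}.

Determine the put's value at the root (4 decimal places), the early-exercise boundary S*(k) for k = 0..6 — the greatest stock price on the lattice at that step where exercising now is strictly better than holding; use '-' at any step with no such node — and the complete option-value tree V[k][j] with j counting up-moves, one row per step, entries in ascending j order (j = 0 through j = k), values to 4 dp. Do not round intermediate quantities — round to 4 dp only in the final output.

Δt=0.08000, u=1.06450, d=0.93941, q=0.50872, disc=e^(-rΔt)=0.99696
k=7 terminal: V=max(K-S,0) → 50.9975 43.3175 34.6147 24.7529 13.5779 0.9148 0.0000 0.0000
k=6: j=0 S=61.3925 intr=47.2775 cont=46.9476 V=47.2775[EX]; j=1 S=69.5680 intr=39.1020 cont=38.7722 V=39.1020[EX]; j=2 S=78.8321 intr=29.8379 cont=29.5080 V=29.8379[EX]; j=3 S=89.3300 intr=19.3400 cont=19.0101 V=19.3400[EX]; j=4 S=101.2258 intr=7.4442 cont=7.1143 V=7.4442[EX]; j=5 S=114.7058 intr=0.0000 cont=0.4481 V=0.4481[hold]; j=6 S=129.9808 intr=0.0000 cont=0.0000 V=0.0000[hold]  S*(6)=101.2258
k=5: j=0 S=65.3525 intr=43.3175 cont=42.9876 V=43.3175[EX]; j=1 S=74.0553 intr=34.6147 cont=34.2848 V=34.6147[EX]; j=2 S=83.9171 intr=24.7529 cont=24.4231 V=24.7529[EX]; j=3 S=95.0921 intr=13.5779 cont=13.2481 V=13.5779[EX]; j=4 S=107.7552 intr=0.9148 cont=3.8733 V=3.8733[hold]; j=5 S=122.1047 intr=0.0000 cont=0.2195 V=0.2195[hold]  S*(5)=95.0921
k=4: j=0 S=69.5680 intr=39.1020 cont=38.7722 V=39.1020[EX]; j=1 S=78.8321 intr=29.8379 cont=29.5080 V=29.8379[EX]; j=2 S=89.3300 intr=19.3400 cont=19.0101 V=19.3400[EX]; j=3 S=101.2258 intr=7.4442 cont=8.6148 V=8.6148[hold]; j=4 S=114.7058 intr=0.0000 cont=2.0084 V=2.0084[hold]  S*(4)=89.3300
k=3: j=0 S=74.0553 intr=34.6147 cont=34.2848 V=34.6147[EX]; j=1 S=83.9171 intr=24.7529 cont=24.4231 V=24.7529[EX]; j=2 S=95.0921 intr=13.5779 cont=13.8418 V=13.8418[hold]; j=3 S=107.7552 intr=0.9148 cont=5.2381 V=5.2381[hold]  S*(3)=83.9171
k=2: j=0 S=78.8321 intr=29.8379 cont=29.5080 V=29.8379[EX]; j=1 S=89.3300 intr=19.3400 cont=19.1440 V=19.3400[EX]; j=2 S=101.2258 intr=7.4442 cont=9.4362 V=9.4362[hold]  S*(2)=89.3300
k=1: j=0 S=83.9171 intr=24.7529 cont=24.4231 V=24.7529[EX]; j=1 S=95.0921 intr=13.5779 cont=14.2584 V=14.2584[hold]  S*(1)=83.9171
k=0: j=0 S=89.3300 intr=19.3400 cont=19.3553 V=19.3553[hold]  S*(0)=-

price = 19.3553
boundary = - 83.9171 89.3300 83.9171 89.3300 95.0921 101.2258
tree:
19.3553
24.7529 14.2584
29.8379 19.3400 9.4362
34.6147 24.7529 13.8418 5.2381
39.1020 29.8379 19.3400 8.6148 2.0084
43.3175 34.6147 24.7529 13.5779 3.8733 0.2195
47.2775 39.1020 29.8379 19.3400 7.4442 0.4481 0.0000
50.9975 43.3175 34.6147 24.7529 13.5779 0.9148 0.0000 0.0000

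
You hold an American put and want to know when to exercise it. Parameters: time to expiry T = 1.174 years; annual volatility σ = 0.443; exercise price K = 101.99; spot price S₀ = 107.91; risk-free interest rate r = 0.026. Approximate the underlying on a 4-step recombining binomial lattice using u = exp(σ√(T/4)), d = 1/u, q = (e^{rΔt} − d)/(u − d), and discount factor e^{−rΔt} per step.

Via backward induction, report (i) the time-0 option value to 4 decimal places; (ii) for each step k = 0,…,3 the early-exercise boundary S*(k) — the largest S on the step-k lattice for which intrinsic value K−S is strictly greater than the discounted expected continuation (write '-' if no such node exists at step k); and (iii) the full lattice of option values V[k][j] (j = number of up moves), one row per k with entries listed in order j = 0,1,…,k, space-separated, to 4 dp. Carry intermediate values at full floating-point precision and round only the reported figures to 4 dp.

params: Δt=0.29350 u=1.27125 d=0.78663 q=0.45609 e^(-rΔt)=0.99240
t_4 payoffs: 60.6717 35.2168 0.0000 0.0000 0.0000
t_3: node(3,0) S=52.5257 payoff=49.4643 vs cont=48.6889 → 49.4643 [stop]  node(3,1) S=84.8852 payoff=17.1048 vs cont=19.0090 → 19.0090 [wait]  node(3,2) S=137.1802 payoff=0.0000 vs cont=0.0000 → 0.0000 [wait]  node(3,3) S=221.6926 payoff=0.0000 vs cont=0.0000 → 0.0000 [wait]  ⇒ S*(3)=52.5257
t_2: node(2,0) S=66.7732 payoff=35.2168 vs cont=35.3034 → 35.3034 [wait]  node(2,1) S=107.9100 payoff=0.0000 vs cont=10.2605 → 10.2605 [wait]  node(2,2) S=174.3899 payoff=0.0000 vs cont=0.0000 → 0.0000 [wait]  ⇒ S*(2)=-
t_1: node(1,0) S=84.8852 payoff=17.1048 vs cont=23.7000 → 23.7000 [wait]  node(1,1) S=137.1802 payoff=0.0000 vs cont=5.5384 → 5.5384 [wait]  ⇒ S*(1)=-
t_0: node(0,0) S=107.9100 payoff=0.0000 vs cont=15.2994 → 15.2994 [wait]  ⇒ S*(0)=-

price = 15.2994
boundary = - - - 52.5257
tree:
15.2994
23.7000 5.5384
35.3034 10.2605 0.0000
49.4643 19.0090 0.0000 0.0000
60.6717 35.2168 0.0000 0.0000 0.0000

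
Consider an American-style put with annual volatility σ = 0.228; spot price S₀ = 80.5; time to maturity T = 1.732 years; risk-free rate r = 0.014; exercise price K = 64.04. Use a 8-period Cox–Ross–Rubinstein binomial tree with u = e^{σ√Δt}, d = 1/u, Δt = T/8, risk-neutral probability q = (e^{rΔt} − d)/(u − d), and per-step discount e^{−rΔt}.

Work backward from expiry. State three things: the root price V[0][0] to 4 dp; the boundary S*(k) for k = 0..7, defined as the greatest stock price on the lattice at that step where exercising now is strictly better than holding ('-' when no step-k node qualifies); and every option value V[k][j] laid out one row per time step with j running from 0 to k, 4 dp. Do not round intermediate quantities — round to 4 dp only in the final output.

price = 2.2557
boundary = - - - - - 47.3620 52.6627 47.3620
tree:
2.2557
3.5737 0.8857
5.5294 1.5423 0.2018
8.3100 2.6439 0.3951 0.0000
12.0440 4.4406 0.7737 0.0000 0.0000
16.6780 7.2529 1.5151 0.0000 0.0000 0.0000
21.4452 11.3773 2.9670 0.0000 0.0000 0.0000 0.0000
25.7325 16.6780 5.8100 0.0000 0.0000 0.0000 0.0000 0.0000
29.5883 21.4452 11.3773 0.0000 0.0000 0.0000 0.0000 0.0000 0.0000

params: Δt=0.21650 u=1.11192 d=0.89935 q=0.48778 e^(-rΔt)=0.99697
t_8 payoffs: 29.5883 21.4452 11.3773 0.0000 0.0000 0.0000 0.0000 0.0000 0.0000
t_7: node(7,0) S=38.3075 payoff=25.7325 vs cont=25.5387 → 25.7325 [stop]  node(7,1) S=47.3620 payoff=16.6780 vs cont=16.4842 → 16.6780 [stop]  node(7,2) S=58.5567 payoff=5.4833 vs cont=5.8100 → 5.8100 [wait]  node(7,3) S=72.3974 payoff=0.0000 vs cont=0.0000 → 0.0000 [wait]  node(7,4) S=89.5095 payoff=0.0000 vs cont=0.0000 → 0.0000 [wait]  node(7,5) S=110.6663 payoff=0.0000 vs cont=0.0000 → 0.0000 [wait]  node(7,6) S=136.8238 payoff=0.0000 vs cont=0.0000 → 0.0000 [wait]  node(7,7) S=169.1641 payoff=0.0000 vs cont=0.0000 → 0.0000 [wait]  ⇒ S*(7)=47.3620
t_6: node(6,0) S=42.5948 payoff=21.4452 vs cont=21.2514 → 21.4452 [stop]  node(6,1) S=52.6627 payoff=11.3773 vs cont=11.3423 → 11.3773 [stop]  node(6,2) S=65.1103 payoff=0.0000 vs cont=2.9670 → 2.9670 [wait]  node(6,3) S=80.5000 payoff=0.0000 vs cont=0.0000 → 0.0000 [wait]  node(6,4) S=99.5273 payoff=0.0000 vs cont=0.0000 → 0.0000 [wait]  node(6,5) S=123.0520 payoff=0.0000 vs cont=0.0000 → 0.0000 [wait]  node(6,6) S=152.1370 payoff=0.0000 vs cont=0.0000 → 0.0000 [wait]  ⇒ S*(6)=52.6627
t_5: node(5,0) S=47.3620 payoff=16.6780 vs cont=16.4842 → 16.6780 [stop]  node(5,1) S=58.5567 payoff=5.4833 vs cont=7.2529 → 7.2529 [wait]  node(5,2) S=72.3974 payoff=0.0000 vs cont=1.5151 → 1.5151 [wait]  node(5,3) S=89.5095 payoff=0.0000 vs cont=0.0000 → 0.0000 [wait]  node(5,4) S=110.6663 payoff=0.0000 vs cont=0.0000 → 0.0000 [wait]  node(5,5) S=136.8238 payoff=0.0000 vs cont=0.0000 → 0.0000 [wait]  ⇒ S*(5)=47.3620
t_4: node(4,0) S=52.6627 payoff=11.3773 vs cont=12.0440 → 12.0440 [wait]  node(4,1) S=65.1103 payoff=0.0000 vs cont=4.4406 → 4.4406 [wait]  node(4,2) S=80.5000 payoff=0.0000 vs cont=0.7737 → 0.7737 [wait]  node(4,3) S=99.5273 payoff=0.0000 vs cont=0.0000 → 0.0000 [wait]  node(4,4) S=123.0520 payoff=0.0000 vs cont=0.0000 → 0.0000 [wait]  ⇒ S*(4)=-
t_3: node(3,0) S=58.5567 payoff=5.4833 vs cont=8.3100 → 8.3100 [wait]  node(3,1) S=72.3974 payoff=0.0000 vs cont=2.6439 → 2.6439 [wait]  node(3,2) S=89.5095 payoff=0.0000 vs cont=0.3951 → 0.3951 [wait]  node(3,3) S=110.6663 payoff=0.0000 vs cont=0.0000 → 0.0000 [wait]  ⇒ S*(3)=-
t_2: node(2,0) S=65.1103 payoff=0.0000 vs cont=5.5294 → 5.5294 [wait]  node(2,1) S=80.5000 payoff=0.0000 vs cont=1.5423 → 1.5423 [wait]  node(2,2) S=99.5273 payoff=0.0000 vs cont=0.2018 → 0.2018 [wait]  ⇒ S*(2)=-
t_1: node(1,0) S=72.3974 payoff=0.0000 vs cont=3.5737 → 3.5737 [wait]  node(1,1) S=89.5095 payoff=0.0000 vs cont=0.8857 → 0.8857 [wait]  ⇒ S*(1)=-
t_0: node(0,0) S=80.5000 payoff=0.0000 vs cont=2.2557 → 2.2557 [wait]  ⇒ S*(0)=-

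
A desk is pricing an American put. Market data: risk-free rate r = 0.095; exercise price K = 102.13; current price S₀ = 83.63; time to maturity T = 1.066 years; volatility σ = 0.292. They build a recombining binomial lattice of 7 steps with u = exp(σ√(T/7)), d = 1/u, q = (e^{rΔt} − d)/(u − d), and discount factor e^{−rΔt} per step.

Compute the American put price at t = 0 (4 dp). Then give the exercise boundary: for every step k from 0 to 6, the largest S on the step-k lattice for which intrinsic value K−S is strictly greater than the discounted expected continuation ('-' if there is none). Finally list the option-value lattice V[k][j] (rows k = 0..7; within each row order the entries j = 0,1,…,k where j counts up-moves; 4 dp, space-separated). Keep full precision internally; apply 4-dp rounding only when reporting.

price = 19.0239
boundary = - 74.6233 66.5866 74.6233 83.6300 74.6233 83.6300
tree:
19.0239
27.5067 12.1791
35.5434 18.6666 6.8798
42.7146 27.5067 11.5019 3.0553
49.1134 35.5434 18.5000 5.7410 0.8075
54.8232 42.7146 27.5067 10.5040 1.7632 0.0000
59.9180 49.1134 35.5434 18.5000 3.8499 0.0000 0.0000
64.4641 54.8232 42.7146 27.5067 8.4062 0.0000 0.0000 0.0000

Δt=0.15229, u=1.12070, d=0.89230, q=0.53535, disc=e^(-rΔt)=0.98564
k=7 terminal: V=max(K-S,0) → 64.4641 54.8232 42.7146 27.5067 8.4062 0.0000 0.0000 0.0000
k=6: j=0 S=42.2120 intr=59.9180 cont=58.4511 V=59.9180[EX]; j=1 S=53.0166 intr=49.1134 cont=47.6465 V=49.1134[EX]; j=2 S=66.5866 intr=35.5434 cont=34.0765 V=35.5434[EX]; j=3 S=83.6300 intr=18.5000 cont=17.0331 V=18.5000[EX]; j=4 S=105.0358 intr=0.0000 cont=3.8499 V=3.8499[hold]; j=5 S=131.9206 intr=0.0000 cont=0.0000 V=0.0000[hold]; j=6 S=165.6868 intr=0.0000 cont=0.0000 V=0.0000[hold]  S*(6)=83.6300
k=5: j=0 S=47.3068 intr=54.8232 cont=53.3563 V=54.8232[EX]; j=1 S=59.4154 intr=42.7146 cont=41.2477 V=42.7146[EX]; j=2 S=74.6233 intr=27.5067 cont=26.0398 V=27.5067[EX]; j=3 S=93.7238 intr=8.4062 cont=10.5040 V=10.5040[hold]; j=4 S=117.7132 intr=0.0000 cont=1.7632 V=1.7632[hold]; j=5 S=147.8428 intr=0.0000 cont=0.0000 V=0.0000[hold]  S*(5)=74.6233
k=4: j=0 S=53.0166 intr=49.1134 cont=47.6465 V=49.1134[EX]; j=1 S=66.5866 intr=35.5434 cont=34.0765 V=35.5434[EX]; j=2 S=83.6300 intr=18.5000 cont=18.1400 V=18.5000[EX]; j=3 S=105.0358 intr=0.0000 cont=5.7410 V=5.7410[hold]; j=4 S=131.9206 intr=0.0000 cont=0.8075 V=0.8075[hold]  S*(4)=83.6300
k=3: j=0 S=59.4154 intr=42.7146 cont=41.2477 V=42.7146[EX]; j=1 S=74.6233 intr=27.5067 cont=26.0398 V=27.5067[EX]; j=2 S=93.7238 intr=8.4062 cont=11.5019 V=11.5019[hold]; j=3 S=117.7132 intr=0.0000 cont=3.0553 V=3.0553[hold]  S*(3)=74.6233
k=2: j=0 S=66.5866 intr=35.5434 cont=34.0765 V=35.5434[EX]; j=1 S=83.6300 intr=18.5000 cont=18.6666 V=18.6666[hold]; j=2 S=105.0358 intr=0.0000 cont=6.8798 V=6.8798[hold]  S*(2)=66.5866
k=1: j=0 S=74.6233 intr=27.5067 cont=26.1277 V=27.5067[EX]; j=1 S=93.7238 intr=8.4062 cont=12.1791 V=12.1791[hold]  S*(1)=74.6233
k=0: j=0 S=83.6300 intr=18.5000 cont=19.0239 V=19.0239[hold]  S*(0)=-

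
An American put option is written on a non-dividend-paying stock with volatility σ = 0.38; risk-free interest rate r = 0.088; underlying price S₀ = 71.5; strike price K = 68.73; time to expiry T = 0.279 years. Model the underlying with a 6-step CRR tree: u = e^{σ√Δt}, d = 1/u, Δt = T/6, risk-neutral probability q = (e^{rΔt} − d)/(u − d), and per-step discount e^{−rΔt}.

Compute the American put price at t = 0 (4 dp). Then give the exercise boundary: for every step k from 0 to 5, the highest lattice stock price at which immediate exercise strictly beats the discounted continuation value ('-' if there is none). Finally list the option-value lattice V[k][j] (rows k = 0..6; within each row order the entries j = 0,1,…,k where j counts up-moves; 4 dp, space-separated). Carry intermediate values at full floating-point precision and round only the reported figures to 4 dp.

price = 3.7677
boundary = - - - 55.9171 51.5178 55.9171
tree:
3.7677
5.8863 1.7176
8.8786 2.9954 0.4766
12.8129 5.0869 0.9658 0.0000
17.2122 8.3156 1.9573 0.0000 0.0000
21.2654 12.8129 3.9664 0.0000 0.0000 0.0000
24.9997 17.2122 8.0380 0.0000 0.0000 0.0000 0.0000

Δt=0.04650, u=1.08539, d=0.92132, q=0.50452, disc=e^(-rΔt)=0.99592
k=6 terminal: V=max(K-S,0) → 24.9997 17.2122 8.0380 0.0000 0.0000 0.0000 0.0000
k=5: j=0 S=47.4646 intr=21.2654 cont=20.9847 V=21.2654[EX]; j=1 S=55.9171 intr=12.8129 cont=12.5323 V=12.8129[EX]; j=2 S=65.8747 intr=2.8553 cont=3.9664 V=3.9664[hold]; j=3 S=77.6056 intr=0.0000 cont=0.0000 V=0.0000[hold]; j=4 S=91.4256 intr=0.0000 cont=0.0000 V=0.0000[hold]; j=5 S=107.7066 intr=0.0000 cont=0.0000 V=0.0000[hold]  S*(5)=55.9171
k=4: j=0 S=51.5178 intr=17.2122 cont=16.9316 V=17.2122[EX]; j=1 S=60.6920 intr=8.0380 cont=8.3156 V=8.3156[hold]; j=2 S=71.5000 intr=0.0000 cont=1.9573 V=1.9573[hold]; j=3 S=84.2327 intr=0.0000 cont=0.0000 V=0.0000[hold]; j=4 S=99.2328 intr=0.0000 cont=0.0000 V=0.0000[hold]  S*(4)=51.5178
k=3: j=0 S=55.9171 intr=12.8129 cont=12.6718 V=12.8129[EX]; j=1 S=65.8747 intr=2.8553 cont=5.0869 V=5.0869[hold]; j=2 S=77.6056 intr=0.0000 cont=0.9658 V=0.9658[hold]; j=3 S=91.4256 intr=0.0000 cont=0.0000 V=0.0000[hold]  S*(3)=55.9171
k=2: j=0 S=60.6920 intr=8.0380 cont=8.8786 V=8.8786[hold]; j=1 S=71.5000 intr=0.0000 cont=2.9954 V=2.9954[hold]; j=2 S=84.2327 intr=0.0000 cont=0.4766 V=0.4766[hold]  S*(2)=-
k=1: j=0 S=65.8747 intr=2.8553 cont=5.8863 V=5.8863[hold]; j=1 S=77.6056 intr=0.0000 cont=1.7176 V=1.7176[hold]  S*(1)=-
k=0: j=0 S=71.5000 intr=0.0000 cont=3.7677 V=3.7677[hold]  S*(0)=-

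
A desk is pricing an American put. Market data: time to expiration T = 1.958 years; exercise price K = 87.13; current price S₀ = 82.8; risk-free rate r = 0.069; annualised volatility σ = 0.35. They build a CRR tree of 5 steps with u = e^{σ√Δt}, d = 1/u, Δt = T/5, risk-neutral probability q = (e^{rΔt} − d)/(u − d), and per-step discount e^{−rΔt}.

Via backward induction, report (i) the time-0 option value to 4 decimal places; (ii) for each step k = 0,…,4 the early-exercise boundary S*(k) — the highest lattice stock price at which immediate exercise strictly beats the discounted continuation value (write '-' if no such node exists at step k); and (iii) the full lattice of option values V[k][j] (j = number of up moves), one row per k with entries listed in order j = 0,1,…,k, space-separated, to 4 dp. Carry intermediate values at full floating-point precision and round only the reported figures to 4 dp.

Δt=0.39160  u=1.24486  d=0.80330  q=0.50749  discount=0.97334
step 5 (expiry): payoffs max(K−S,0) = 59.4333 44.2091 20.6165 0.0000 0.0000 0.0000
step 4: (k=4,j=0): S=34.4785, (K−S)⁺=52.6515, hold=50.3287 ⇒ V=52.6515 exercise | (k=4,j=1): S=53.4305, (K−S)⁺=33.6995, hold=31.3767 ⇒ V=33.6995 exercise | (k=4,j=2): S=82.8000, (K−S)⁺=4.3300, hold=9.8831 ⇒ V=9.8831 continue | (k=4,j=3): S=128.3131, (K−S)⁺=0.0000, hold=0.0000 ⇒ V=0.0000 continue | (k=4,j=4): S=198.8438, (K−S)⁺=0.0000, hold=0.0000 ⇒ V=0.0000 continue  boundary S*=53.4305
step 3: (k=3,j=0): S=42.9209, (K−S)⁺=44.2091, hold=41.8863 ⇒ V=44.2091 exercise | (k=3,j=1): S=66.5135, (K−S)⁺=20.6165, hold=21.0367 ⇒ V=21.0367 continue | (k=3,j=2): S=103.0744, (K−S)⁺=0.0000, hold=4.7378 ⇒ V=4.7378 continue | (k=3,j=3): S=159.7319, (K−S)⁺=0.0000, hold=0.0000 ⇒ V=0.0000 continue  boundary S*=42.9209
step 2: (k=2,j=0): S=53.4305, (K−S)⁺=33.6995, hold=31.5843 ⇒ V=33.6995 exercise | (k=2,j=1): S=82.8000, (K−S)⁺=4.3300, hold=12.4249 ⇒ V=12.4249 continue | (k=2,j=2): S=128.3131, (K−S)⁺=0.0000, hold=2.2712 ⇒ V=2.2712 continue  boundary S*=53.4305
step 1: (k=1,j=0): S=66.5135, (K−S)⁺=20.6165, hold=22.2923 ⇒ V=22.2923 continue | (k=1,j=1): S=103.0744, (K−S)⁺=0.0000, hold=7.0781 ⇒ V=7.0781 continue  boundary S*=-
step 0: (k=0,j=0): S=82.8000, (K−S)⁺=4.3300, hold=14.1828 ⇒ V=14.1828 continue  boundary S*=-

price = 14.1828
boundary = - - 53.4305 42.9209 53.4305
tree:
14.1828
22.2923 7.0781
33.6995 12.4249 2.2712
44.2091 21.0367 4.7378 0.0000
52.6515 33.6995 9.8831 0.0000 0.0000
59.4333 44.2091 20.6165 0.0000 0.0000 0.0000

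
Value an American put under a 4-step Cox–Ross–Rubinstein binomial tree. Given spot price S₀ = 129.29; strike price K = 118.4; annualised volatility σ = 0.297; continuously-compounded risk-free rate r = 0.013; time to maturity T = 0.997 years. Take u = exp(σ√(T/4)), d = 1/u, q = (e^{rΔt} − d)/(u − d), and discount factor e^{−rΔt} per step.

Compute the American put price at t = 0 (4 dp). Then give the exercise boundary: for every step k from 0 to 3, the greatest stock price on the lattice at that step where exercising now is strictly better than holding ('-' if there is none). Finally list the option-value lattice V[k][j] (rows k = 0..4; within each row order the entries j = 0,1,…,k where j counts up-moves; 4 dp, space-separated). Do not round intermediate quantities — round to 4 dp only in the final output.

Δt=0.24925, u=1.15983, d=0.86219, q=0.47390, disc=e^(-rΔt)=0.99676
k=4 terminal: V=max(K-S,0) → 46.9535 22.2890 0.0000 0.0000 0.0000
k=3: j=0 S=82.8662 intr=35.5338 cont=35.1508 V=35.5338[EX]; j=1 S=111.4728 intr=6.9272 cont=11.6883 V=11.6883[hold]; j=2 S=149.9550 intr=0.0000 cont=0.0000 V=0.0000[hold]; j=3 S=201.7217 intr=0.0000 cont=0.0000 V=0.0000[hold]  S*(3)=82.8662
k=2: j=0 S=96.1110 intr=22.2890 cont=24.1550 V=24.1550[hold]; j=1 S=129.2900 intr=0.0000 cont=6.1293 V=6.1293[hold]; j=2 S=173.9229 intr=0.0000 cont=0.0000 V=0.0000[hold]  S*(2)=-
k=1: j=0 S=111.4728 intr=6.9272 cont=15.5620 V=15.5620[hold]; j=1 S=149.9550 intr=0.0000 cont=3.2142 V=3.2142[hold]  S*(1)=-
k=0: j=0 S=129.2900 intr=0.0000 cont=9.6789 V=9.6789[hold]  S*(0)=-

price = 9.6789
boundary = - - - 82.8662
tree:
9.6789
15.5620 3.2142
24.1550 6.1293 0.0000
35.5338 11.6883 0.0000 0.0000
46.9535 22.2890 0.0000 0.0000 0.0000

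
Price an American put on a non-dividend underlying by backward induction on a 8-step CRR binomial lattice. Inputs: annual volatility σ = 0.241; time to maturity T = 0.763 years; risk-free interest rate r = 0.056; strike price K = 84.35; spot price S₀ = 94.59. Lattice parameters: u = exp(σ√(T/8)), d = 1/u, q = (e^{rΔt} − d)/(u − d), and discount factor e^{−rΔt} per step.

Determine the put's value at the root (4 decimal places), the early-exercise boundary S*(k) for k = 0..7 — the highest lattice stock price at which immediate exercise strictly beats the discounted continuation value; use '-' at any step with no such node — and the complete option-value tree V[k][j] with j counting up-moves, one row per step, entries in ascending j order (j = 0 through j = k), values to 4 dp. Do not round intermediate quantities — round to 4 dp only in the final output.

Δt=0.09538, u=1.07727, d=0.92827, q=0.51734, disc=e^(-rΔt)=0.99467
k=8 terminal: V=max(K-S,0) → 32.1997 23.8293 14.1154 2.8424 0.0000 0.0000 0.0000 0.0000 0.0000
k=7: j=0 S=56.1799 intr=28.1701 cont=27.7208 V=28.1701[EX]; j=1 S=65.1970 intr=19.1530 cont=18.7037 V=19.1530[EX]; j=2 S=75.6615 intr=8.6885 cont=8.2392 V=8.6885[EX]; j=3 S=87.8055 intr=0.0000 cont=1.3646 V=1.3646[hold]; j=4 S=101.8987 intr=0.0000 cont=0.0000 V=0.0000[hold]; j=5 S=118.2540 intr=0.0000 cont=0.0000 V=0.0000[hold]; j=6 S=137.2343 intr=0.0000 cont=0.0000 V=0.0000[hold]; j=7 S=159.2612 intr=0.0000 cont=0.0000 V=0.0000[hold]  S*(7)=75.6615
k=6: j=0 S=60.5207 intr=23.8293 cont=23.3800 V=23.8293[EX]; j=1 S=70.2346 intr=14.1154 cont=13.6661 V=14.1154[EX]; j=2 S=81.5076 intr=2.8424 cont=4.8734 V=4.8734[hold]; j=3 S=94.5900 intr=0.0000 cont=0.6551 V=0.6551[hold]; j=4 S=109.7722 intr=0.0000 cont=0.0000 V=0.0000[hold]; j=5 S=127.3912 intr=0.0000 cont=0.0000 V=0.0000[hold]; j=6 S=147.8381 intr=0.0000 cont=0.0000 V=0.0000[hold]  S*(6)=70.2346
k=5: j=0 S=65.1970 intr=19.1530 cont=18.7037 V=19.1530[EX]; j=1 S=75.6615 intr=8.6885 cont=9.2844 V=9.2844[hold]; j=2 S=87.8055 intr=0.0000 cont=2.6768 V=2.6768[hold]; j=3 S=101.8987 intr=0.0000 cont=0.3145 V=0.3145[hold]; j=4 S=118.2540 intr=0.0000 cont=0.0000 V=0.0000[hold]; j=5 S=137.2343 intr=0.0000 cont=0.0000 V=0.0000[hold]  S*(5)=65.1970
k=4: j=0 S=70.2346 intr=14.1154 cont=13.9727 V=14.1154[EX]; j=1 S=81.5076 intr=2.8424 cont=5.8347 V=5.8347[hold]; j=2 S=94.5900 intr=0.0000 cont=1.4469 V=1.4469[hold]; j=3 S=109.7722 intr=0.0000 cont=0.1510 V=0.1510[hold]; j=4 S=127.3912 intr=0.0000 cont=0.0000 V=0.0000[hold]  S*(4)=70.2346
k=3: j=0 S=75.6615 intr=8.6885 cont=9.7791 V=9.7791[hold]; j=1 S=87.8055 intr=0.0000 cont=3.5457 V=3.5457[hold]; j=2 S=101.8987 intr=0.0000 cont=0.7723 V=0.7723[hold]; j=3 S=118.2540 intr=0.0000 cont=0.0725 V=0.0725[hold]  S*(3)=-
k=2: j=0 S=81.5076 intr=2.8424 cont=6.5194 V=6.5194[hold]; j=1 S=94.5900 intr=0.0000 cont=2.0997 V=2.0997[hold]; j=2 S=109.7722 intr=0.0000 cont=0.4081 V=0.4081[hold]  S*(2)=-
k=1: j=0 S=87.8055 intr=0.0000 cont=4.2103 V=4.2103[hold]; j=1 S=101.8987 intr=0.0000 cont=1.2180 V=1.2180[hold]  S*(1)=-
k=0: j=0 S=94.5900 intr=0.0000 cont=2.6481 V=2.6481[hold]  S*(0)=-

price = 2.6481
boundary = - - - - 70.2346 65.1970 70.2346 75.6615
tree:
2.6481
4.2103 1.2180
6.5194 2.0997 0.4081
9.7791 3.5457 0.7723 0.0725
14.1154 5.8347 1.4469 0.1510 0.0000
19.1530 9.2844 2.6768 0.3145 0.0000 0.0000
23.8293 14.1154 4.8734 0.6551 0.0000 0.0000 0.0000
28.1701 19.1530 8.6885 1.3646 0.0000 0.0000 0.0000 0.0000
32.1997 23.8293 14.1154 2.8424 0.0000 0.0000 0.0000 0.0000 0.0000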